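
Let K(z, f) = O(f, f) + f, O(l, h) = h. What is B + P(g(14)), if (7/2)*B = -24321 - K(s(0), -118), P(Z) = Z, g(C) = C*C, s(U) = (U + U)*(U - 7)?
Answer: -46798/7 ≈ -6685.4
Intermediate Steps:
s(U) = 2*U*(-7 + U) (s(U) = (2*U)*(-7 + U) = 2*U*(-7 + U))
g(C) = C**2
K(z, f) = 2*f (K(z, f) = f + f = 2*f)
B = -48170/7 (B = 2*(-24321 - 2*(-118))/7 = 2*(-24321 - 1*(-236))/7 = 2*(-24321 + 236)/7 = (2/7)*(-24085) = -48170/7 ≈ -6881.4)
B + P(g(14)) = -48170/7 + 14**2 = -48170/7 + 196 = -46798/7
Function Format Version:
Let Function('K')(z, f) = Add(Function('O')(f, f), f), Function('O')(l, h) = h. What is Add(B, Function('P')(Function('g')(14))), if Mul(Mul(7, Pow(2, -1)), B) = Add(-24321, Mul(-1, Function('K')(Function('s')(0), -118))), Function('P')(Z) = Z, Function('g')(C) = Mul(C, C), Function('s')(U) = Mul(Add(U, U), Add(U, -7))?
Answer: Rational(-46798, 7) ≈ -6685.4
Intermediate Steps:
Function('s')(U) = Mul(2, U, Add(-7, U)) (Function('s')(U) = Mul(Mul(2, U), Add(-7, U)) = Mul(2, U, Add(-7, U)))
Function('g')(C) = Pow(C, 2)
Function('K')(z, f) = Mul(2, f) (Function('K')(z, f) = Add(f, f) = Mul(2, f))
B = Rational(-48170, 7) (B = Mul(Rational(2, 7), Add(-24321, Mul(-1, Mul(2, -118)))) = Mul(Rational(2, 7), Add(-24321, Mul(-1, -236))) = Mul(Rational(2, 7), Add(-24321, 236)) = Mul(Rational(2, 7), -24085) = Rational(-48170, 7) ≈ -6881.4)
Add(B, Function('P')(Function('g')(14))) = Add(Rational(-48170, 7), Pow(14, 2)) = Add(Rational(-48170, 7), 196) = Rational(-46798, 7)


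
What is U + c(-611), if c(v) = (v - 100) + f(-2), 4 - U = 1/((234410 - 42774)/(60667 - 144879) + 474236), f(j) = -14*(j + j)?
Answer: -6499611753002/9984042599 ≈ -651.00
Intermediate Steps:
f(j) = -28*j
U = 39936149343/9984042599 (U = 4 - 1/((234410 - 42774)/(60667 - 144879) + 474236) = 4 - 1/(191636/(-84212) + 474236) = 4 - 1/(191636*(-1/84212) + 474236) = 4 - 1/(-47909/21053 + 474236) = 4 - 1/9984042599/21053 = 4 - 1*21053/9984042599 = 4 - 21053/9984042599 = 39936149343/9984042599 ≈ 4.0000)
c(v) = -44 + v (c(v) = (v - 100) - 28*(-2) = (-100 + v) + 56 = -44 + v)
U + c(-611) = 39936149343/9984042599 + (-44 - 611) = 39936149343/9984042599 - 655 = -6499611753002/9984042599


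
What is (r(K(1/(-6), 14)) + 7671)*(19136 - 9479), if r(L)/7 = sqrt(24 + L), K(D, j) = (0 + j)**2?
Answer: 74078847 + 135198*sqrt(55) ≈ 7.5081e+7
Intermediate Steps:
K(D, j) = j**2
r(L) = 7*sqrt(24 + L)
(r(K(1/(-6), 14)) + 7671)*(19136 - 9479) = (7*sqrt(24 + 14**2) + 7671)*(19136 - 9479) = (7*sqrt(24 + 196) + 7671)*9657 = (7*sqrt(220) + 7671)*9657 = (7*(2*sqrt(55)) + 7671)*9657 = (14*sqrt(55) + 7671)*9657 = (7671 + 14*sqrt(55))*9657 = 74078847 + 135198*sqrt(55)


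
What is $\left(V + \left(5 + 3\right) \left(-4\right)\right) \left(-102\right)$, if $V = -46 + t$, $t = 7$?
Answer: $7242$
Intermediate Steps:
$V = -39$ ($V = -46 + 7 = -39$)
$\left(V + \left(5 + 3\right) \left(-4\right)\right) \left(-102\right) = \left(-39 + \left(5 + 3\right) \left(-4\right)\right) \left(-102\right) = \left(-39 + 8 \left(-4\right)\right) \left(-102\right) = \left(-39 - 32\right) \left(-102\right) = \left(-71\right) \left(-102\right) = 7242$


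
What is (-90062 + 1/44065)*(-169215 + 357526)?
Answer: -747327650463019/44065 ≈ -1.6960e+10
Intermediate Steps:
(-90062 + 1/44065)*(-169215 + 357526) = (-90062 + 1/44065)*188311 = -3968582029/44065*188311 = -747327650463019/44065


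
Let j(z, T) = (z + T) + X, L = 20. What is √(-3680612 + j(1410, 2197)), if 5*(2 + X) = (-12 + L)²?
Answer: I*√91924855/5 ≈ 1917.5*I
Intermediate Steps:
X = 54/5 (X = -2 + (-12 + 20)²/5 = -2 + (⅕)*8² = -2 + (⅕)*64 = -2 + 64/5 = 54/5 ≈ 10.800)
j(z, T) = 54/5 + T + z (j(z, T) = (z + T) + 54/5 = (T + z) + 54/5 = 54/5 + T + z)
√(-3680612 + j(1410, 2197)) = √(-3680612 + (54/5 + 2197 + 1410)) = √(-3680612 + 18089/5) = √(-18384971/5) = I*√91924855/5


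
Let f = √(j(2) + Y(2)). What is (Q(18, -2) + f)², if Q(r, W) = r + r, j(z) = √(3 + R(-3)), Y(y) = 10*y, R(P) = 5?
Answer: (36 + √2*√(10 + √2))² ≈ 1662.8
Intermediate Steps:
j(z) = 2*√2 (j(z) = √(3 + 5) = √8 = 2*√2)
Q(r, W) = 2*r
f = √(20 + 2*√2) (f = √(2*√2 + 10*2) = √(2*√2 + 20) = √(20 + 2*√2) ≈ 4.7779)
(Q(18, -2) + f)² = (2*18 + √(20 + 2*√2))² = (36 + √(20 + 2*√2))²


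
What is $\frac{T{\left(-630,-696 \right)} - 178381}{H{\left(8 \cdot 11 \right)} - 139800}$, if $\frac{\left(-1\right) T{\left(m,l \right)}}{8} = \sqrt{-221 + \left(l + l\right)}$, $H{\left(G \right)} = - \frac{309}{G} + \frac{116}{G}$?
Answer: $\frac{15697528}{12302593} + \frac{704 i \sqrt{1613}}{12302593} \approx 1.276 + 0.0022982 i$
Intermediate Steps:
$H{\left(G \right)} = - \frac{193}{G}$
$T{\left(m,l \right)} = - 8 \sqrt{-221 + 2 l}$ ($T{\left(m,l \right)} = - 8 \sqrt{-221 + \left(l + l\right)} = - 8 \sqrt{-221 + 2 l}$)
$\frac{T{\left(-630,-696 \right)} - 178381}{H{\left(8 \cdot 11 \right)} - 139800} = \frac{- 8 \sqrt{-221 + 2 \left(-696\right)} - 178381}{- \frac{193}{8 \cdot 11} - 139800} = \frac{- 8 \sqrt{-221 - 1392} - 178381}{- \frac{193}{88} - 139800} = \frac{- 8 \sqrt{-1613} - 178381}{\left(-193\right) \frac{1}{88} - 139800} = \frac{- 8 i \sqrt{1613} - 178381}{- \frac{193}{88} - 139800} = \frac{- 8 i \sqrt{1613} - 178381}{- \frac{12302593}{88}} = \left(-178381 - 8 i \sqrt{1613}\right) \left(- \frac{88}{12302593}\right) = \frac{15697528}{12302593} + \frac{704 i \sqrt{1613}}{12302593}$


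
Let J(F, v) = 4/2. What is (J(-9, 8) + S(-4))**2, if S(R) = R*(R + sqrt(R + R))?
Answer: 196 - 288*I*sqrt(2) ≈ 196.0 - 407.29*I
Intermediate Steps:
S(R) = R*(R + sqrt(2)*sqrt(R)) (S(R) = R*(R + sqrt(2*R)) = R*(R + sqrt(2)*sqrt(R)))
J(F, v) = 2 (J(F, v) = 4*(1/2) = 2)
(J(-9, 8) + S(-4))**2 = (2 + ((-4)**2 + sqrt(2)*(-4)**(3/2)))**2 = (2 + (16 + sqrt(2)*(-8*I)))**2 = (2 + (16 - 8*I*sqrt(2)))**2 = (18 - 8*I*sqrt(2))**2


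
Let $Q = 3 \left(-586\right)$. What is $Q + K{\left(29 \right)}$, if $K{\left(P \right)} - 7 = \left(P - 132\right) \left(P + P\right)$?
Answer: $-7725$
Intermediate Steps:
$K{\left(P \right)} = 7 + 2 P \left(-132 + P\right)$ ($K{\left(P \right)} = 7 + \left(P - 132\right) \left(P + P\right) = 7 + \left(-132 + P\right) 2 P = 7 + 2 P \left(-132 + P\right)$)
$Q = -1758$
$Q + K{\left(29 \right)} = -1758 + \left(7 - 7656 + 2 \cdot 29^{2}\right) = -1758 + \left(7 - 7656 + 2 \cdot 841\right) = -1758 + \left(7 - 7656 + 1682\right) = -1758 - 5967 = -7725$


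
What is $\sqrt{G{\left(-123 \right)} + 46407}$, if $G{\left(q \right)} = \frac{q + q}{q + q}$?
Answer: $2 \sqrt{11602} \approx 215.43$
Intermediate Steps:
$G{\left(q \right)} = 1$ ($G{\left(q \right)} = \frac{2 q}{2 q} = 2 q \frac{1}{2 q} = 1$)
$\sqrt{G{\left(-123 \right)} + 46407} = \sqrt{1 + 46407} = \sqrt{46408} = 2 \sqrt{11602}$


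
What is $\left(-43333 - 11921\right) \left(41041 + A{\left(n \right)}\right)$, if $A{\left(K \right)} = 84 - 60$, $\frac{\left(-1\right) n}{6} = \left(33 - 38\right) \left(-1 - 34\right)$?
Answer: $-2269005510$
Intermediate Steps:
$n = -1050$ ($n = - 6 \left(33 - 38\right) \left(-1 - 34\right) = - 6 \left(\left(-5\right) \left(-35\right)\right) = \left(-6\right) 175 = -1050$)
$A{\left(K \right)} = 24$ ($A{\left(K \right)} = 84 - 60 = 24$)
$\left(-43333 - 11921\right) \left(41041 + A{\left(n \right)}\right) = \left(-43333 - 11921\right) \left(41041 + 24\right) = \left(-55254\right) 41065 = -2269005510$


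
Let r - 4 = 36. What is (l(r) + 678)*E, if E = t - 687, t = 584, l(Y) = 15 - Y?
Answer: -67259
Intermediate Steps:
r = 40 (r = 4 + 36 = 40)
E = -103 (E = 584 - 687 = -103)
(l(r) + 678)*E = ((15 - 1*40) + 678)*(-103) = ((15 - 40) + 678)*(-103) = (-25 + 678)*(-103) = 653*(-103) = -67259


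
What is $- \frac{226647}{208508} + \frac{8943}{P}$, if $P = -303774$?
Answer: $- \frac{11785692137}{10556551532} \approx -1.1164$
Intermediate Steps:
$- \frac{226647}{208508} + \frac{8943}{P} = - \frac{226647}{208508} + \frac{8943}{-303774} = \left(-226647\right) \frac{1}{208508} + 8943 \left(- \frac{1}{303774}\right) = - \frac{226647}{208508} - \frac{2981}{101258} = - \frac{11785692137}{10556551532}$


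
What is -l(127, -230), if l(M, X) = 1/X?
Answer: 1/230 ≈ 0.0043478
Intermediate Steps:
-l(127, -230) = -1/(-230) = -1*(-1/230) = 1/230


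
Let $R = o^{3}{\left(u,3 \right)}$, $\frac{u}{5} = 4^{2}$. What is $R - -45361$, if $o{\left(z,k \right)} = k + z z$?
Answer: $262512858188$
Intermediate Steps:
$u = 80$ ($u = 5 \cdot 4^{2} = 5 \cdot 16 = 80$)
$o{\left(z,k \right)} = k + z^{2}$
$R = 262512812827$ ($R = \left(3 + 80^{2}\right)^{3} = \left(3 + 6400\right)^{3} = 6403^{3} = 262512812827$)
$R - -45361 = 262512812827 - -45361 = 262512812827 + 45361 = 262512858188$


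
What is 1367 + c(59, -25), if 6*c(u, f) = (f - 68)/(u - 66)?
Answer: 19169/14 ≈ 1369.2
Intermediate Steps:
c(u, f) = (-68 + f)/(6*(-66 + u)) (c(u, f) = ((f - 68)/(u - 66))/6 = ((-68 + f)/(-66 + u))/6 = (-68 + f)/(6*(-66 + u)))
1367 + c(59, -25) = 1367 + (-68 - 25)/(6*(-66 + 59)) = 1367 + (1/6)*(-93)/(-7) = 1367 + (1/6)*(-1/7)*(-93) = 1367 + 31/14 = 19169/14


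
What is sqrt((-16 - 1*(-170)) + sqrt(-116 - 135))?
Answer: sqrt(154 + I*sqrt(251)) ≈ 12.426 + 0.63749*I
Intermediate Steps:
sqrt((-16 - 1*(-170)) + sqrt(-116 - 135)) = sqrt((-16 + 170) + sqrt(-251)) = sqrt(154 + I*sqrt(251))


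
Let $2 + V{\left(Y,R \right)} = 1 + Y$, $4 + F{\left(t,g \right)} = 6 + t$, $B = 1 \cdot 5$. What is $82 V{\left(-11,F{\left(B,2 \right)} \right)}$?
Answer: $-984$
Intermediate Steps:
$B = 5$
$F{\left(t,g \right)} = 2 + t$ ($F{\left(t,g \right)} = -4 + \left(6 + t\right) = 2 + t$)
$V{\left(Y,R \right)} = -1 + Y$ ($V{\left(Y,R \right)} = -2 + \left(1 + Y\right) = -1 + Y$)
$82 V{\left(-11,F{\left(B,2 \right)} \right)} = 82 \left(-1 - 11\right) = 82 \left(-12\right) = -984$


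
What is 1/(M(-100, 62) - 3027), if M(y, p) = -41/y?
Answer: -100/302659 ≈ -0.00033040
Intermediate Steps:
1/(M(-100, 62) - 3027) = 1/(-41/(-100) - 3027) = 1/(-41*(-1/100) - 3027) = 1/(41/100 - 3027) = 1/(-302659/100) = -100/302659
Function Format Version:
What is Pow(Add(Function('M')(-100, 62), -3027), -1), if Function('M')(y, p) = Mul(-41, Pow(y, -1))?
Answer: Rational(-100, 302659) ≈ -0.00033040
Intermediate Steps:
Pow(Add(Function('M')(-100, 62), -3027), -1) = Pow(Add(Mul(-41, Pow(-100, -1)), -3027), -1) = Pow(Add(Mul(-41, Rational(-1, 100)), -3027), -1) = Pow(Add(Rational(41, 100), -3027), -1) = Pow(Rational(-302659, 100), -1) = Rational(-100, 302659)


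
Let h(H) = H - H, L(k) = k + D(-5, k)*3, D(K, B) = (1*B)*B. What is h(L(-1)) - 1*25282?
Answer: -25282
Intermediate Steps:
D(K, B) = B² (D(K, B) = B*B = B²)
L(k) = k + 3*k² (L(k) = k + k²*3 = k + 3*k²)
h(H) = 0
h(L(-1)) - 1*25282 = 0 - 1*25282 = 0 - 25282 = -25282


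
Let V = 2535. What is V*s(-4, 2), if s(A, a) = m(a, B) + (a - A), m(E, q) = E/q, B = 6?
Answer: 16055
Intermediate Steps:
s(A, a) = -A + 7*a/6 (s(A, a) = a/6 + (a - A) = -A + 7*a/6)
V*s(-4, 2) = 2535*(-1*(-4) + (7/6)*2) = 2535*(4 + 7/3) = 2535*(19/3) = 16055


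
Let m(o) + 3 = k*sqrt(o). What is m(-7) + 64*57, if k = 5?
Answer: 3645 + 5*I*sqrt(7) ≈ 3645.0 + 13.229*I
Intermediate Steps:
m(o) = -3 + 5*sqrt(o)
m(-7) + 64*57 = (-3 + 5*sqrt(-7)) + 64*57 = (-3 + 5*(I*sqrt(7))) + 3648 = (-3 + 5*I*sqrt(7)) + 3648 = 3645 + 5*I*sqrt(7)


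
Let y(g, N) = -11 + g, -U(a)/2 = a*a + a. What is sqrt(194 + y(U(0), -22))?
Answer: sqrt(183) ≈ 13.528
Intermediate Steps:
U(a) = -2*a - 2*a**2 (U(a) = -2*(a*a + a) = -2*(a**2 + a) = -2*(a + a**2) = -2*a - 2*a**2)
sqrt(194 + y(U(0), -22)) = sqrt(194 + (-11 - 2*0*(1 + 0))) = sqrt(194 + (-11 - 2*0*1)) = sqrt(194 + (-11 + 0)) = sqrt(194 - 11) = sqrt(183)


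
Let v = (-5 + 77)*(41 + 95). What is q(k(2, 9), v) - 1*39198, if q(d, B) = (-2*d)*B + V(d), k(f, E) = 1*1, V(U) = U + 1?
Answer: -58780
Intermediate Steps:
V(U) = 1 + U
k(f, E) = 1
v = 9792 (v = 72*136 = 9792)
q(d, B) = 1 + d - 2*B*d (q(d, B) = (-2*d)*B + (1 + d) = -2*B*d + (1 + d) = 1 + d - 2*B*d)
q(k(2, 9), v) - 1*39198 = (1 + 1 - 2*9792*1) - 1*39198 = (1 + 1 - 19584) - 39198 = -19582 - 39198 = -58780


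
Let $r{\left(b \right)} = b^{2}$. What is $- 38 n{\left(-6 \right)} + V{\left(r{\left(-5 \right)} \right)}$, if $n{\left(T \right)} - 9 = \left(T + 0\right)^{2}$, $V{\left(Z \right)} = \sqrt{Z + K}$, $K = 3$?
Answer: $-1710 + 2 \sqrt{7} \approx -1704.7$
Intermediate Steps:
$V{\left(Z \right)} = \sqrt{3 + Z}$ ($V{\left(Z \right)} = \sqrt{Z + 3} = \sqrt{3 + Z}$)
$n{\left(T \right)} = 9 + T^{2}$ ($n{\left(T \right)} = 9 + \left(T + 0\right)^{2} = 9 + T^{2}$)
$- 38 n{\left(-6 \right)} + V{\left(r{\left(-5 \right)} \right)} = - 38 \left(9 + \left(-6\right)^{2}\right) + \sqrt{3 + \left(-5\right)^{2}} = - 38 \left(9 + 36\right) + \sqrt{3 + 25} = \left(-38\right) 45 + \sqrt{28} = -1710 + 2 \sqrt{7}$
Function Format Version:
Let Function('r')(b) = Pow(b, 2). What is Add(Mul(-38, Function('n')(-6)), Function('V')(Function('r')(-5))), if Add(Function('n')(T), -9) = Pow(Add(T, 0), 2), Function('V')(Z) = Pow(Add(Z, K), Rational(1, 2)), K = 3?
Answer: Add(-1710, Mul(2, Pow(7, Rational(1, 2)))) ≈ -1704.7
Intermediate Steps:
Function('V')(Z) = Pow(Add(3, Z), Rational(1, 2)) (Function('V')(Z) = Pow(Add(Z, 3), Rational(1, 2)) = Pow(Add(3, Z), Rational(1, 2)))
Function('n')(T) = Add(9, Pow(T, 2)) (Function('n')(T) = Add(9, Pow(Add(T, 0), 2)) = Add(9, Pow(T, 2)))
Add(Mul(-38, Function('n')(-6)), Function('V')(Function('r')(-5))) = Add(Mul(-38, Add(9, Pow(-6, 2))), Pow(Add(3, Pow(-5, 2)), Rational(1, 2))) = Add(Mul(-38, Add(9, 36)), Pow(Add(3, 25), Rational(1, 2))) = Add(Mul(-38, 45), Pow(28, Rational(1, 2))) = Add(-1710, Mul(2, Pow(7, Rational(1, 2))))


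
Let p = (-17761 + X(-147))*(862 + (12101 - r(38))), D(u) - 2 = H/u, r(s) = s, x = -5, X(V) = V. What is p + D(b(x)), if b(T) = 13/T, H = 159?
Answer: -3008992469/13 ≈ -2.3146e+8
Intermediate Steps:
D(u) = 2 + 159/u
p = -231460900 (p = (-17761 - 147)*(862 + (12101 - 1*38)) = -17908*(862 + (12101 - 38)) = -17908*(862 + 12063) = -17908*12925 = -231460900)
p + D(b(x)) = -231460900 + (2 + 159/((13/(-5)))) = -231460900 + (2 + 159/((13*(-⅕)))) = -231460900 + (2 + 159/(-13/5)) = -231460900 + (2 + 159*(-5/13)) = -231460900 + (2 - 795/13) = -231460900 - 769/13 = -3008992469/13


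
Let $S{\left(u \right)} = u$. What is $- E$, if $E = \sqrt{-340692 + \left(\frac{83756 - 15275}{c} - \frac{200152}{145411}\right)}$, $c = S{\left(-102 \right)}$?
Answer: $- \frac{i \sqrt{8343937464648118102}}{4943974} \approx - 584.26 i$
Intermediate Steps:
$c = -102$
$E = \frac{i \sqrt{8343937464648118102}}{4943974}$ ($E = \sqrt{-340692 + \left(\frac{83756 - 15275}{-102} - \frac{200152}{145411}\right)} = \sqrt{-340692 + \left(68481 \left(- \frac{1}{102}\right) - \frac{200152}{145411}\right)} = \sqrt{-340692 - \frac{3326102065}{4943974}} = \sqrt{- \frac{1687698492073}{4943974}} = \frac{i \sqrt{8343937464648118102}}{4943974} \approx 584.26 i$)
$- E = - \frac{i \sqrt{8343937464648118102}}{4943974}$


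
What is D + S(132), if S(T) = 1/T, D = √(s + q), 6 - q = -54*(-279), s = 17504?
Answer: 1/132 + 2*√611 ≈ 49.444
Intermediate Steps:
q = -15060 (q = 6 - (-54)*(-279) = 6 - 1*15066 = 6 - 15066 = -15060)
D = 2*√611 (D = √(17504 - 15060) = √2444 = 2*√611 ≈ 49.437)
D + S(132) = 2*√611 + 1/132 = 1/132 + 2*√611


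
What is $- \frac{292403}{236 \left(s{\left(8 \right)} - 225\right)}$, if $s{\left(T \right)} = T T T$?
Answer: $- \frac{292403}{67732} \approx -4.3171$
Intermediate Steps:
$s{\left(T \right)} = T^{3}$ ($s{\left(T \right)} = T^{2} T = T^{3}$)
$- \frac{292403}{236 \left(s{\left(8 \right)} - 225\right)} = - \frac{292403}{236 \left(8^{3} - 225\right)} = - \frac{292403}{236 \left(512 - 225\right)} = - \frac{292403}{236 \cdot 287} = - \frac{292403}{67732}$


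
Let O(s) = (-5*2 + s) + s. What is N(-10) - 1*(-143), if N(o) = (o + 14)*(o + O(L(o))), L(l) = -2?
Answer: 47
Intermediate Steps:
O(s) = -10 + 2*s (O(s) = (-10 + s) + s = -10 + 2*s)
N(o) = (-14 + o)*(14 + o) (N(o) = (o + 14)*(o + (-10 + 2*(-2))) = (14 + o)*(o + (-10 - 4)) = (14 + o)*(o - 14) = (14 + o)*(-14 + o) = (-14 + o)*(14 + o))
N(-10) - 1*(-143) = (-196 + (-10)²) - 1*(-143) = (-196 + 100) + 143 = -96 + 143 = 47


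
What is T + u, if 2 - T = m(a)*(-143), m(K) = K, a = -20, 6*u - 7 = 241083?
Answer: 111971/3 ≈ 37324.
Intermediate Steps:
u = 120545/3 (u = 7/6 + (1/6)*241083 = 7/6 + 80361/2 = 120545/3 ≈ 40182.)
T = -2858 (T = 2 - (-20)*(-143) = 2 - 1*2860 = 2 - 2860 = -2858)
T + u = -2858 + 120545/3 = 111971/3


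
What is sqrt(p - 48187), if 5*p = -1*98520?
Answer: I*sqrt(67891) ≈ 260.56*I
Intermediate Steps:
p = -19704 (p = (-1*98520)/5 = (1/5)*(-98520) = -19704)
sqrt(p - 48187) = sqrt(-19704 - 48187) = sqrt(-67891) = I*sqrt(67891)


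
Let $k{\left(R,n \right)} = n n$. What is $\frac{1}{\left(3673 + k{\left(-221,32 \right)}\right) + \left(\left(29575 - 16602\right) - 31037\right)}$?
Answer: $- \frac{1}{13367} \approx -7.4811 \cdot 10^{-5}$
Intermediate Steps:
$k{\left(R,n \right)} = n^{2}$
$\frac{1}{\left(3673 + k{\left(-221,32 \right)}\right) + \left(\left(29575 - 16602\right) - 31037\right)} = \frac{1}{\left(3673 + 32^{2}\right) + \left(\left(29575 - 16602\right) - 31037\right)} = \frac{1}{\left(3673 + 1024\right) + \left(12973 - 31037\right)} = \frac{1}{4697 - 18064} = \frac{1}{-13367} = - \frac{1}{13367}$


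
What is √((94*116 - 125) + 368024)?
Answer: √378803 ≈ 615.47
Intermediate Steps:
√((94*116 - 125) + 368024) = √((10904 - 125) + 368024) = √(10779 + 368024) = √378803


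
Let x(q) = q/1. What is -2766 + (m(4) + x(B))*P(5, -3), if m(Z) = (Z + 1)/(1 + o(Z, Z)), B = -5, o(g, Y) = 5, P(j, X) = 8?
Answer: -8398/3 ≈ -2799.3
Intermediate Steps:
x(q) = q (x(q) = 1*q = q)
m(Z) = ⅙ + Z/6 (m(Z) = (Z + 1)/(1 + 5) = (1 + Z)/6 = (1 + Z)*(⅙) = ⅙ + Z/6)
-2766 + (m(4) + x(B))*P(5, -3) = -2766 + ((⅙ + (⅙)*4) - 5)*8 = -2766 + ((⅙ + ⅔) - 5)*8 = -2766 + (⅚ - 5)*8 = -2766 - 25/6*8 = -2766 - 100/3 = -8398/3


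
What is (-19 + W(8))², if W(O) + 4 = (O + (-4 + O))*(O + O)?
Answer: 28561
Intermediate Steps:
W(O) = -4 + 2*O*(-4 + 2*O) (W(O) = -4 + (O + (-4 + O))*(O + O) = -4 + (-4 + 2*O)*(2*O) = -4 + 2*O*(-4 + 2*O))
(-19 + W(8))² = (-19 + (-4 - 8*8 + 4*8²))² = (-19 + (-4 - 64 + 4*64))² = (-19 + (-4 - 64 + 256))² = (-19 + 188)² = 169² = 28561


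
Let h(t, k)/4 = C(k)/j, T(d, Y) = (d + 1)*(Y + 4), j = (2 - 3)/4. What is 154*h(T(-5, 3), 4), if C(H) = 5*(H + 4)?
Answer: -98560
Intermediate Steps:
j = -1/4 (j = (1/4)*(-1) = -1/4 ≈ -0.25000)
C(H) = 20 + 5*H (C(H) = 5*(4 + H) = 20 + 5*H)
T(d, Y) = (1 + d)*(4 + Y)
h(t, k) = -320 - 80*k (h(t, k) = 4*((20 + 5*k)/(-1/4)) = 4*((20 + 5*k)*(-4)) = 4*(-80 - 20*k) = -320 - 80*k)
154*h(T(-5, 3), 4) = 154*(-320 - 80*4) = 154*(-320 - 320) = 154*(-640) = -98560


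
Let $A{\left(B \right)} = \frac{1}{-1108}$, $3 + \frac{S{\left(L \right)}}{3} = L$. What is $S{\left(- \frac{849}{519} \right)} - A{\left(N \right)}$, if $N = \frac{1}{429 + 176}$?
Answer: $- \frac{2665675}{191684} \approx -13.907$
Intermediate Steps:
$S{\left(L \right)} = -9 + 3 L$
$N = \frac{1}{605} \approx 0.0016529$
$A{\left(B \right)} = - \frac{1}{1108}$
$S{\left(- \frac{849}{519} \right)} - A{\left(N \right)} = \left(-9 + 3 \left(- \frac{849}{519}\right)\right) - - \frac{1}{1108} = \left(-9 + 3 \left(\left(-849\right) \frac{1}{519}\right)\right) + \frac{1}{1108} = \left(-9 + 3 \left(- \frac{283}{173}\right)\right) + \frac{1}{1108} = \left(-9 - \frac{849}{173}\right) + \frac{1}{1108} = - \frac{2406}{173} + \frac{1}{1108} = - \frac{2665675}{191684}$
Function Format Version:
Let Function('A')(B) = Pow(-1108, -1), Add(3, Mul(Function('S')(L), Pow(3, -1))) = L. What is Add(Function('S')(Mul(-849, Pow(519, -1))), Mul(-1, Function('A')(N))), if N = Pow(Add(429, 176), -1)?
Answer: Rational(-2665675, 191684) ≈ -13.907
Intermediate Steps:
Function('S')(L) = Add(-9, Mul(3, L))
N = Rational(1, 605) (N = Pow(605, -1) = Rational(1, 605) ≈ 0.0016529)
Function('A')(B) = Rational(-1, 1108)
Add(Function('S')(Mul(-849, Pow(519, -1))), Mul(-1, Function('A')(N))) = Add(Add(-9, Mul(3, Mul(-849, Pow(519, -1)))), Mul(-1, Rational(-1, 1108))) = Add(Add(-9, Mul(3, Mul(-849, Rational(1, 519)))), Rational(1, 1108)) = Add(Add(-9, Mul(3, Rational(-283, 173))), Rational(1, 1108)) = Add(Add(-9, Rational(-849, 173)), Rational(1, 1108)) = Add(Rational(-2406, 173), Rational(1, 1108)) = Rational(-2665675, 191684)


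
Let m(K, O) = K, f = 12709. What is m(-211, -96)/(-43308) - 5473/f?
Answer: -234343085/550401372 ≈ -0.42577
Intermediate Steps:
m(-211, -96)/(-43308) - 5473/f = -211/(-43308) - 5473/12709 = -211*(-1/43308) - 5473*1/12709 = 211/43308 - 5473/12709 = -234343085/550401372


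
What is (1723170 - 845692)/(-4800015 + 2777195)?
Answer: -438739/1011410 ≈ -0.43379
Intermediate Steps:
(1723170 - 845692)/(-4800015 + 2777195) = 877478/(-2022820) = 877478*(-1/2022820) = -438739/1011410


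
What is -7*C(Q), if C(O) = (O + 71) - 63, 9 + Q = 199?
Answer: -1386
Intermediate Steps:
Q = 190 (Q = -9 + 199 = 190)
C(O) = 8 + O (C(O) = (71 + O) - 63 = 8 + O)
-7*C(Q) = -7*(8 + 190) = -7*198 = -1386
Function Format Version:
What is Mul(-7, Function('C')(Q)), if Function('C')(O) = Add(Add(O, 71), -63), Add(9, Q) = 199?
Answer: -1386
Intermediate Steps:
Q = 190 (Q = Add(-9, 199) = 190)
Function('C')(O) = Add(8, O) (Function('C')(O) = Add(Add(71, O), -63) = Add(8, O))
Mul(-7, Function('C')(Q)) = Mul(-7, Add(8, 190)) = Mul(-7, 198) = -1386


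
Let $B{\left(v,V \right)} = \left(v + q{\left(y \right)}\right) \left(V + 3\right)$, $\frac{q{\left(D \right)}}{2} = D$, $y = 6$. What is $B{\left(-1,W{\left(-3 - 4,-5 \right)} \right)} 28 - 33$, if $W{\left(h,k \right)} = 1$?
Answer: $1199$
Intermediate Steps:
$q{\left(D \right)} = 2 D$
$B{\left(v,V \right)} = \left(3 + V\right) \left(12 + v\right)$ ($B{\left(v,V \right)} = \left(v + 2 \cdot 6\right) \left(V + 3\right) = \left(v + 12\right) \left(3 + V\right) = \left(12 + v\right) \left(3 + V\right) = \left(3 + V\right) \left(12 + v\right)$)
$B{\left(-1,W{\left(-3 - 4,-5 \right)} \right)} 28 - 33 = \left(36 + 3 \left(-1\right) + 12 \cdot 1 + 1 \left(-1\right)\right) 28 - 33 = \left(36 - 3 + 12 - 1\right) 28 - 33 = 44 \cdot 28 - 33 = 1232 - 33 = 1199$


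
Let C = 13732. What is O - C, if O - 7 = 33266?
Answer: 19541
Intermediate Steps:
O = 33273 (O = 7 + 33266 = 33273)
O - C = 33273 - 1*13732 = 33273 - 13732 = 19541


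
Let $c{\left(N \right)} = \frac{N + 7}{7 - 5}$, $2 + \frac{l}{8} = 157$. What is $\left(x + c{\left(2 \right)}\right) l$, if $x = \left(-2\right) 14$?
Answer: $-29140$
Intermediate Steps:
$x = -28$
$l = 1240$ ($l = -16 + 8 \cdot 157 = -16 + 1256 = 1240$)
$c{\left(N \right)} = \frac{7}{2} + \frac{N}{2}$ ($c{\left(N \right)} = \frac{7 + N}{2} = \left(7 + N\right) \frac{1}{2} = \frac{7}{2} + \frac{N}{2}$)
$\left(x + c{\left(2 \right)}\right) l = \left(-28 + \left(\frac{7}{2} + \frac{1}{2} \cdot 2\right)\right) 1240 = \left(-28 + \left(\frac{7}{2} + 1\right)\right) 1240 = \left(-28 + \frac{9}{2}\right) 1240 = \left(- \frac{47}{2}\right) 1240 = -29140$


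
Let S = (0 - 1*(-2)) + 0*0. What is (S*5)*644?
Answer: 6440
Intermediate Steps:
S = 2 (S = (0 + 2) + 0 = 2 + 0 = 2)
(S*5)*644 = (2*5)*644 = 10*644 = 6440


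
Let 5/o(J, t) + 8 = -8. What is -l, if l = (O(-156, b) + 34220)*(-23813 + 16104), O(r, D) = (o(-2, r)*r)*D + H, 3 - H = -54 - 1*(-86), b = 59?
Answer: 1143005721/4 ≈ 2.8575e+8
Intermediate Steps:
o(J, t) = -5/16 (o(J, t) = 5/(-8 - 8) = 5/(-16) = 5*(-1/16) = -5/16)
H = -29 (H = 3 - (-54 - 1*(-86)) = 3 - (-54 + 86) = 3 - 1*32 = 3 - 32 = -29)
O(r, D) = -29 - 5*D*r/16 (O(r, D) = (-5*r/16)*D - 29 = -5*D*r/16 - 29 = -29 - 5*D*r/16)
l = -1143005721/4 (l = ((-29 - 5/16*59*(-156)) + 34220)*(-23813 + 16104) = ((-29 + 11505/4) + 34220)*(-7709) = (11389/4 + 34220)*(-7709) = (148269/4)*(-7709) = -1143005721/4 ≈ -2.8575e+8)
-l = -1*(-1143005721/4) = 1143005721/4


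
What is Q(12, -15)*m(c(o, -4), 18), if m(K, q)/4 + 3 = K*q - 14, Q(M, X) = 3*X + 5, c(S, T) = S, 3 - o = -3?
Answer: -14560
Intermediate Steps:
o = 6 (o = 3 - 1*(-3) = 3 + 3 = 6)
Q(M, X) = 5 + 3*X
m(K, q) = -68 + 4*K*q (m(K, q) = -12 + 4*(K*q - 14) = -12 + 4*(-14 + K*q) = -12 + (-56 + 4*K*q) = -68 + 4*K*q)
Q(12, -15)*m(c(o, -4), 18) = (5 + 3*(-15))*(-68 + 4*6*18) = (5 - 45)*(-68 + 432) = -40*364 = -14560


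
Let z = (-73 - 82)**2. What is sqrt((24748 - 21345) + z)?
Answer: 2*sqrt(6857) ≈ 165.61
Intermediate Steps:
z = 24025 (z = (-155)**2 = 24025)
sqrt((24748 - 21345) + z) = sqrt((24748 - 21345) + 24025) = sqrt(3403 + 24025) = sqrt(27428) = 2*sqrt(6857)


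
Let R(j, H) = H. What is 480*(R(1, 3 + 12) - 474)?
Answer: -220320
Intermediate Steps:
480*(R(1, 3 + 12) - 474) = 480*((3 + 12) - 474) = 480*(15 - 474) = 480*(-459) = -220320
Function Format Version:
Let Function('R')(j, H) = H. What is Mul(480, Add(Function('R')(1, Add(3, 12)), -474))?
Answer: -220320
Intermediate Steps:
Mul(480, Add(Function('R')(1, Add(3, 12)), -474)) = Mul(480, Add(Add(3, 12), -474)) = Mul(480, Add(15, -474)) = Mul(480, -459) = -220320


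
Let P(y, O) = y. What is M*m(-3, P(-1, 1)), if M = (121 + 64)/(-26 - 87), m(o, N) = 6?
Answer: -1110/113 ≈ -9.8230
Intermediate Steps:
M = -185/113 (M = 185/(-113) = 185*(-1/113) = -185/113 ≈ -1.6372)
M*m(-3, P(-1, 1)) = -185/113*6 = -1110/113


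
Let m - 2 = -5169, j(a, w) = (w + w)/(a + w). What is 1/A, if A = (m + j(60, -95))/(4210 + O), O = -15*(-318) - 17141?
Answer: 57127/36131 ≈ 1.5811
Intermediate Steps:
j(a, w) = 2*w/(a + w) (j(a, w) = (2*w)/(a + w) = 2*w/(a + w))
m = -5167 (m = 2 - 5169 = -5167)
O = -12371 (O = 4770 - 17141 = -12371)
A = 36131/57127 (A = (-5167 + 2*(-95)/(60 - 95))/(4210 - 12371) = (-5167 + 2*(-95)/(-35))/(-8161) = (-5167 + 2*(-95)*(-1/35))*(-1/8161) = (-5167 + 38/7)*(-1/8161) = -36131/7*(-1/8161) = 36131/57127 ≈ 0.63247)
1/A = 1/(36131/57127) = 57127/36131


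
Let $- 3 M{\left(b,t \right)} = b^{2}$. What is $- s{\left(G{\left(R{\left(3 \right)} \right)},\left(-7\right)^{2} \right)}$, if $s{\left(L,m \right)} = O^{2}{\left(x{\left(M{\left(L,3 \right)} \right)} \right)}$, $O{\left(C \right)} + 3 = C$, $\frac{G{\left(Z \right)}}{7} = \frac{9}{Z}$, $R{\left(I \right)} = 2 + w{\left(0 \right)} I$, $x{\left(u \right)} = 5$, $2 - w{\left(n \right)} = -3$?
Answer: $-4$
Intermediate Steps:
$w{\left(n \right)} = 5$ ($w{\left(n \right)} = 2 - -3 = 2 + 3 = 5$)
$M{\left(b,t \right)} = - \frac{b^{2}}{3}$
$R{\left(I \right)} = 2 + 5 I$
$G{\left(Z \right)} = \frac{63}{Z}$ ($G{\left(Z \right)} = 7 \frac{9}{Z} = \frac{63}{Z}$)
$O{\left(C \right)} = -3 + C$
$s{\left(L,m \right)} = 4$ ($s{\left(L,m \right)} = \left(-3 + 5\right)^{2} = 2^{2} = 4$)
$- s{\left(G{\left(R{\left(3 \right)} \right)},\left(-7\right)^{2} \right)} = \left(-1\right) 4 = -4$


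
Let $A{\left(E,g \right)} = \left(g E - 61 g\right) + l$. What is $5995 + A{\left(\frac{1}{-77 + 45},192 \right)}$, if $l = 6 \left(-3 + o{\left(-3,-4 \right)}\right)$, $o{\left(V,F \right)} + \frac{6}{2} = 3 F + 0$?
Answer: $-5831$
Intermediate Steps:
$o{\left(V,F \right)} = -3 + 3 F$ ($o{\left(V,F \right)} = -3 + \left(3 F + 0\right) = -3 + 3 F$)
$l = -108$ ($l = 6 \left(-3 + \left(-3 + 3 \left(-4\right)\right)\right) = 6 \left(-3 - 15\right) = 6 \left(-18\right) = -108$)
$A{\left(E,g \right)} = -108 - 61 g + E g$ ($A{\left(E,g \right)} = \left(g E - 61 g\right) - 108 = \left(E g - 61 g\right) - 108 = \left(- 61 g + E g\right) - 108 = -108 - 61 g + E g$)
$5995 + A{\left(\frac{1}{-77 + 45},192 \right)} = 5995 - \left(11820 - \frac{1}{-77 + 45} \cdot 192\right) = 5995 - \left(11820 - \frac{1}{-32} \cdot 192\right) = 5995 - 11826 = -5831$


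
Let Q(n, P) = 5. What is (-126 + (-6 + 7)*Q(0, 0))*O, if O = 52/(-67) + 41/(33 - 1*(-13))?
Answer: -42955/3082 ≈ -13.937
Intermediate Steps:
O = 355/3082 (O = 52*(-1/67) + 41/(33 + 13) = -52/67 + 41/46 = 355/3082 ≈ 0.11518)
(-126 + (-6 + 7)*Q(0, 0))*O = (-126 + (-6 + 7)*5)*(355/3082) = (-126 + 1*5)*(355/3082) = (-126 + 5)*(355/3082) = -121*355/3082 = -42955/3082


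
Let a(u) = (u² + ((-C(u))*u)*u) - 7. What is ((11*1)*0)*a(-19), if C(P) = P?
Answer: 0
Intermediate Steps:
a(u) = -7 + u² - u³ (a(u) = (u² + ((-u)*u)*u) - 7 = (u² + (-u²)*u) - 7 = (u² - u³) - 7 = -7 + u² - u³)
((11*1)*0)*a(-19) = ((11*1)*0)*(-7 + (-19)² - 1*(-19)³) = (11*0)*(-7 + 361 - 1*(-6859)) = 0*(-7 + 361 + 6859) = 0*7213 = 0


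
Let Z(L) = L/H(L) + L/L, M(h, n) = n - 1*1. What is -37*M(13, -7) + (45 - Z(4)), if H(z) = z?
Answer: 339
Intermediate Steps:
M(h, n) = -1 + n (M(h, n) = n - 1 = -1 + n)
Z(L) = 2 (Z(L) = L/L + L/L = 1 + 1 = 2)
-37*M(13, -7) + (45 - Z(4)) = -37*(-1 - 7) + (45 - 1*2) = -37*(-8) + (45 - 2) = 296 + 43 = 339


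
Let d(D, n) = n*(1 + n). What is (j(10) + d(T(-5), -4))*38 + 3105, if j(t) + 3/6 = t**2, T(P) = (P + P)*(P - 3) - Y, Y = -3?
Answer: 7342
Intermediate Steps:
T(P) = 3 + 2*P*(-3 + P) (T(P) = (P + P)*(P - 3) - 1*(-3) = (2*P)*(-3 + P) + 3 = 2*P*(-3 + P) + 3 = 3 + 2*P*(-3 + P))
j(t) = -1/2 + t**2
(j(10) + d(T(-5), -4))*38 + 3105 = ((-1/2 + 10**2) - 4*(1 - 4))*38 + 3105 = ((-1/2 + 100) - 4*(-3))*38 + 3105 = (199/2 + 12)*38 + 3105 = (223/2)*38 + 3105 = 4237 + 3105 = 7342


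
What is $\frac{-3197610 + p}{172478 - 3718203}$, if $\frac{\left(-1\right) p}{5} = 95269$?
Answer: $\frac{734791}{709145} \approx 1.0362$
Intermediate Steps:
$p = -476345$ ($p = \left(-5\right) 95269 = -476345$)
$\frac{-3197610 + p}{172478 - 3718203} = \frac{-3197610 - 476345}{172478 - 3718203} = - \frac{3673955}{-3545725} = \left(-3673955\right) \left(- \frac{1}{3545725}\right) = \frac{734791}{709145}$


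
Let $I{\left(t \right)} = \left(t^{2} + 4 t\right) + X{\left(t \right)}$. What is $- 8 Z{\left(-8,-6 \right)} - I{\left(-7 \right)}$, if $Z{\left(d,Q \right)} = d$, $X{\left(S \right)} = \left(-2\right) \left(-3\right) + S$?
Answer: $44$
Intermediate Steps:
$X{\left(S \right)} = 6 + S$
$I{\left(t \right)} = 6 + t^{2} + 5 t$ ($I{\left(t \right)} = \left(t^{2} + 4 t\right) + \left(6 + t\right) = 6 + t^{2} + 5 t$)
$- 8 Z{\left(-8,-6 \right)} - I{\left(-7 \right)} = \left(-8\right) \left(-8\right) - \left(6 + \left(-7\right)^{2} + 5 \left(-7\right)\right) = 64 - \left(6 + 49 - 35\right) = 64 - 20 = 44$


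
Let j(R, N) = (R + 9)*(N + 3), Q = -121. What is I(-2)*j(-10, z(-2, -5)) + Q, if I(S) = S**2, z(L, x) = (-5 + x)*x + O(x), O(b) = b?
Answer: -313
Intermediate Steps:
z(L, x) = x + x*(-5 + x) (z(L, x) = (-5 + x)*x + x = x*(-5 + x) + x = x + x*(-5 + x))
j(R, N) = (3 + N)*(9 + R) (j(R, N) = (9 + R)*(3 + N) = (3 + N)*(9 + R))
I(-2)*j(-10, z(-2, -5)) + Q = (-2)**2*(27 + 3*(-10) + 9*(-5*(-4 - 5)) - 5*(-4 - 5)*(-10)) - 121 = 4*(27 - 30 + 9*(-5*(-9)) - 5*(-9)*(-10)) - 121 = 4*(27 - 30 + 9*45 + 45*(-10)) - 121 = 4*(27 - 30 + 405 - 450) - 121 = 4*(-48) - 121 = -192 - 121 = -313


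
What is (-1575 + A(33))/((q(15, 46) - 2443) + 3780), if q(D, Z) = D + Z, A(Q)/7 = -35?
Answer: -910/699 ≈ -1.3019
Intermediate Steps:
A(Q) = -245 (A(Q) = 7*(-35) = -245)
(-1575 + A(33))/((q(15, 46) - 2443) + 3780) = (-1575 - 245)/(((15 + 46) - 2443) + 3780) = -1820/((61 - 2443) + 3780) = -1820/(-2382 + 3780) = -1820/1398 = -1820*1/1398 = -910/699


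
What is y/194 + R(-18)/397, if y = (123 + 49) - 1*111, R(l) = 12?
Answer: 26545/77018 ≈ 0.34466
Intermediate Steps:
y = 61 (y = 172 - 111 = 61)
y/194 + R(-18)/397 = 61/194 + 12/397 = 26545/77018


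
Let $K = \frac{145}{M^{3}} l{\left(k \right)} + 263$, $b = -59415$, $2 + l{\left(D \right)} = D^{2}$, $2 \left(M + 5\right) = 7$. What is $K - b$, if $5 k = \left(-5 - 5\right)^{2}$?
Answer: $\frac{1149626}{27} \approx 42579.0$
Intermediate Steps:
$M = - \frac{3}{2}$ ($M = -5 + \frac{1}{2} \cdot 7 = -5 + \frac{7}{2} = - \frac{3}{2} \approx -1.5$)
$k = 20$ ($k = \frac{\left(-5 - 5\right)^{2}}{5} = \frac{\left(-10\right)^{2}}{5} = \frac{1}{5} \cdot 100 = 20$)
$l{\left(D \right)} = -2 + D^{2}$
$K = - \frac{454579}{27}$ ($K = \frac{145}{\left(- \frac{3}{2}\right)^{3}} \left(-2 + 20^{2}\right) + 263 = \frac{145}{- \frac{27}{8}} \left(-2 + 400\right) + 263 = 145 \left(- \frac{8}{27}\right) 398 + 263 = \left(- \frac{1160}{27}\right) 398 + 263 = - \frac{461680}{27} + 263 = - \frac{454579}{27} \approx -16836.0$)
$K - b = - \frac{454579}{27} - -59415 = - \frac{454579}{27} + 59415 = \frac{1149626}{27}$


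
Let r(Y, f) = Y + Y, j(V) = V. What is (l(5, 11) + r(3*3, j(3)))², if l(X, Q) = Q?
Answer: 841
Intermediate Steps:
r(Y, f) = 2*Y
(l(5, 11) + r(3*3, j(3)))² = (11 + 2*(3*3))² = (11 + 2*9)² = (11 + 18)² = 29² = 841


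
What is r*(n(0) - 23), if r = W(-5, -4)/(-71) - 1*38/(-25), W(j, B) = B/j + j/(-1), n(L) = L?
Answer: -58719/1775 ≈ -33.081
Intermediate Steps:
W(j, B) = -j + B/j (W(j, B) = B/j + j*(-1) = B/j - j = -j + B/j)
r = 2553/1775 (r = (-1*(-5) - 4/(-5))/(-71) - 1*38/(-25) = (5 - 4*(-⅕))*(-1/71) - 38*(-1/25) = (5 + ⅘)*(-1/71) + 38/25 = (29/5)*(-1/71) + 38/25 = -29/355 + 38/25 = 2553/1775 ≈ 1.4383)
r*(n(0) - 23) = 2553*(0 - 23)/1775 = (2553/1775)*(-23) = -58719/1775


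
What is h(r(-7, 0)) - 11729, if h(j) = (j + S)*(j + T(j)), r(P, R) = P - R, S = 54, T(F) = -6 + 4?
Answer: -12152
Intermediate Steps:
T(F) = -2
h(j) = (-2 + j)*(54 + j) (h(j) = (j + 54)*(j - 2) = (54 + j)*(-2 + j) = (-2 + j)*(54 + j))
h(r(-7, 0)) - 11729 = (-108 + (-7 - 1*0)² + 52*(-7 - 1*0)) - 11729 = (-108 + (-7 + 0)² + 52*(-7 + 0)) - 11729 = (-108 + (-7)² + 52*(-7)) - 11729 = (-108 + 49 - 364) - 11729 = -423 - 11729 = -12152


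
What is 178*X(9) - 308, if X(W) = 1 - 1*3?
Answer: -664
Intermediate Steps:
X(W) = -2 (X(W) = 1 - 3 = -2)
178*X(9) - 308 = 178*(-2) - 308 = -356 - 308 = -664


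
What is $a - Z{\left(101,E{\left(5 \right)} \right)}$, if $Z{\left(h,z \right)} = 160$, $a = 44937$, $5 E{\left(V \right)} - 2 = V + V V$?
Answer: $44777$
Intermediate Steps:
$E{\left(V \right)} = \frac{2}{5} + \frac{V}{5} + \frac{V^{2}}{5}$ ($E{\left(V \right)} = \frac{2}{5} + \frac{V + V V}{5} = \frac{2}{5} + \frac{V + V^{2}}{5} = \frac{2}{5} + \left(\frac{V}{5} + \frac{V^{2}}{5}\right) = \frac{2}{5} + \frac{V}{5} + \frac{V^{2}}{5}$)
$a - Z{\left(101,E{\left(5 \right)} \right)} = 44937 - 160 = 44777$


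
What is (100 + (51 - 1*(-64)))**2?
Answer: 46225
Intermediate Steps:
(100 + (51 - 1*(-64)))**2 = (100 + (51 + 64))**2 = (100 + 115)**2 = 215**2 = 46225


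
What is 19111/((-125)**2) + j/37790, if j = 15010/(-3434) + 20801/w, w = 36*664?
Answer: 5927864671277209/4846941621000000 ≈ 1.2230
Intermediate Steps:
w = 23904
j = -143684203/41043168 (j = 15010/(-3434) + 20801/23904 = 15010*(-1/3434) + 20801*(1/23904) = -7505/1717 + 20801/23904 = -143684203/41043168 ≈ -3.5008)
19111/((-125)**2) + j/37790 = 19111/((-125)**2) - 143684203/41043168/37790 = 19111/15625 - 143684203/41043168*1/37790 = 19111*(1/15625) - 143684203/1551021318720 = 19111/15625 - 143684203/1551021318720 = 5927864671277209/4846941621000000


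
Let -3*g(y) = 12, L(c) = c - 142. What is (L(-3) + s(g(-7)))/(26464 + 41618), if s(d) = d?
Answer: -149/68082 ≈ -0.0021885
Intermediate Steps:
L(c) = -142 + c
g(y) = -4 (g(y) = -⅓*12 = -4)
(L(-3) + s(g(-7)))/(26464 + 41618) = ((-142 - 3) - 4)/(26464 + 41618) = (-145 - 4)/68082 = -149*1/68082 = -149/68082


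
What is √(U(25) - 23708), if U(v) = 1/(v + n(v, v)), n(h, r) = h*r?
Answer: I*√400665174/130 ≈ 153.97*I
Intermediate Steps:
U(v) = 1/(v + v²) (U(v) = 1/(v + v*v) = 1/(v + v²))
√(U(25) - 23708) = √(1/(25*(1 + 25)) - 23708) = √((1/25)/26 - 23708) = √((1/25)*(1/26) - 23708) = √(1/650 - 23708) = √(-15410199/650) = I*√400665174/130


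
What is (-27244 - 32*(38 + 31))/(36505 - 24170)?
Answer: -29452/12335 ≈ -2.3877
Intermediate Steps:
(-27244 - 32*(38 + 31))/(36505 - 24170) = (-27244 - 32*69)/12335 = (-27244 - 2208)*(1/12335) = -29452*1/12335 = -29452/12335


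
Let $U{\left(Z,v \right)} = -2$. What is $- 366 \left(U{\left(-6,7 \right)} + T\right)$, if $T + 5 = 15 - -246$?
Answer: $-92964$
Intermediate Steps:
$T = 256$ ($T = -5 + \left(15 - -246\right) = -5 + \left(15 + 246\right) = -5 + 261 = 256$)
$- 366 \left(U{\left(-6,7 \right)} + T\right) = - 366 \left(-2 + 256\right) = \left(-366\right) 254 = -92964$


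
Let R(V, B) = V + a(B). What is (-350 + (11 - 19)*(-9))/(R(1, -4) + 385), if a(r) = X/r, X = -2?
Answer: -556/773 ≈ -0.71928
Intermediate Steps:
a(r) = -2/r
R(V, B) = V - 2/B
(-350 + (11 - 19)*(-9))/(R(1, -4) + 385) = (-350 + (11 - 19)*(-9))/((1 - 2/(-4)) + 385) = (-350 - 8*(-9))/((1 - 2*(-¼)) + 385) = (-350 + 72)/((1 + ½) + 385) = -278/(3/2 + 385) = -278/(773/2) = (2/773)*(-278) = -556/773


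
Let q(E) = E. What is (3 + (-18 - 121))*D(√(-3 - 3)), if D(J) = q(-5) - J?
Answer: 680 + 136*I*√6 ≈ 680.0 + 333.13*I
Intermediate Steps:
D(J) = -5 - J
(3 + (-18 - 121))*D(√(-3 - 3)) = (3 + (-18 - 121))*(-5 - √(-3 - 3)) = (3 - 139)*(-5 - √(-6)) = -136*(-5 - I*√6) = 680 + 136*I*√6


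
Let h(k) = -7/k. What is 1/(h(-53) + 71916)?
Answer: 53/3811555 ≈ 1.3905e-5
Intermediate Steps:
1/(h(-53) + 71916) = 1/(-7/(-53) + 71916) = 1/(-7*(-1/53) + 71916) = 1/(7/53 + 71916) = 1/(3811555/53) = 53/3811555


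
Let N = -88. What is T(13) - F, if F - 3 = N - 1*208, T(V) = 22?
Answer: 315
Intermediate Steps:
F = -293 (F = 3 + (-88 - 1*208) = 3 + (-88 - 208) = 3 - 296 = -293)
T(13) - F = 22 - 1*(-293) = 22 + 293 = 315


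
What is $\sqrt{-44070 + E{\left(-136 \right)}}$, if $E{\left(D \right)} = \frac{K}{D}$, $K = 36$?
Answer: $\frac{i \sqrt{50945226}}{34} \approx 209.93 i$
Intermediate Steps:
$E{\left(D \right)} = \frac{36}{D}$
$\sqrt{-44070 + E{\left(-136 \right)}} = \sqrt{-44070 + \frac{36}{-136}} = \sqrt{-44070 + 36 \left(- \frac{1}{136}\right)} = \sqrt{-44070 - \frac{9}{34}} = \sqrt{- \frac{1498389}{34}} = \frac{i \sqrt{50945226}}{34}$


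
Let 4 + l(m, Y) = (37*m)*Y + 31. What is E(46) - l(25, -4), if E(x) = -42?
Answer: 3631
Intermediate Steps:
l(m, Y) = 27 + 37*Y*m (l(m, Y) = -4 + ((37*m)*Y + 31) = -4 + (37*Y*m + 31) = -4 + (31 + 37*Y*m) = 27 + 37*Y*m)
E(46) - l(25, -4) = -42 - (27 + 37*(-4)*25) = -42 - (27 - 3700) = -42 - 1*(-3673) = -42 + 3673 = 3631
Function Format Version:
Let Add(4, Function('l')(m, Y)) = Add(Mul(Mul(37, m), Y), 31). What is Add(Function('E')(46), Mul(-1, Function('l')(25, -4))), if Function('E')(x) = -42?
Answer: 3631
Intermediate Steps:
Function('l')(m, Y) = Add(27, Mul(37, Y, m)) (Function('l')(m, Y) = Add(-4, Add(Mul(Mul(37, m), Y), 31)) = Add(-4, Add(Mul(37, Y, m), 31)) = Add(-4, Add(31, Mul(37, Y, m))) = Add(27, Mul(37, Y, m)))
Add(Function('E')(46), Mul(-1, Function('l')(25, -4))) = Add(-42, Mul(-1, Add(27, Mul(37, -4, 25)))) = Add(-42, Mul(-1, Add(27, -3700))) = Add(-42, Mul(-1, -3673)) = Add(-42, 3673) = 3631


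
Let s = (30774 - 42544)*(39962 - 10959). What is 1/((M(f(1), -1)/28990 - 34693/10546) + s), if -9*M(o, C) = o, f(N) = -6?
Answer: -458592810/156547678258035659 ≈ -2.9294e-9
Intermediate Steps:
M(o, C) = -o/9
s = -341365310 (s = -11770*29003 = -341365310)
1/((M(f(1), -1)/28990 - 34693/10546) + s) = 1/((-⅑*(-6)/28990 - 34693/10546) - 341365310) = 1/(((⅔)*(1/28990) - 34693*1/10546) - 341365310) = 1/((1/43485 - 34693/10546) - 341365310) = 1/(-1508614559/458592810 - 341365310) = 1/(-156547678258035659/458592810) = -458592810/156547678258035659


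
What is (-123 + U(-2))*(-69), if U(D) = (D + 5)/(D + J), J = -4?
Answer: 17043/2 ≈ 8521.5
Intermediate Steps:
U(D) = (5 + D)/(-4 + D) (U(D) = (D + 5)/(D - 4) = (5 + D)/(-4 + D))
(-123 + U(-2))*(-69) = (-123 + (5 - 2)/(-4 - 2))*(-69) = (-123 + 3/(-6))*(-69) = (-123 - ⅙*3)*(-69) = (-123 - ½)*(-69) = -247/2*(-69) = 17043/2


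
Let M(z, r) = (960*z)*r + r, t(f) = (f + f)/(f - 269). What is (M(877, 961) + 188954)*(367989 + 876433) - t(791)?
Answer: 262847790634844179/261 ≈ 1.0071e+15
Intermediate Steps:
t(f) = 2*f/(-269 + f) (t(f) = (2*f)/(-269 + f) = 2*f/(-269 + f))
M(z, r) = r + 960*r*z (M(z, r) = 960*r*z + r = r + 960*r*z)
(M(877, 961) + 188954)*(367989 + 876433) - t(791) = (961*(1 + 960*877) + 188954)*(367989 + 876433) - 2*791/(-269 + 791) = (961*(1 + 841920) + 188954)*1244422 - 2*791/522 = (961*841921 + 188954)*1244422 - 2*791/522 = (809086081 + 188954)*1244422 - 1*791/261 = 809275035*1244422 - 791/261 = 1007079657604770 - 791/261 = 262847790634844179/261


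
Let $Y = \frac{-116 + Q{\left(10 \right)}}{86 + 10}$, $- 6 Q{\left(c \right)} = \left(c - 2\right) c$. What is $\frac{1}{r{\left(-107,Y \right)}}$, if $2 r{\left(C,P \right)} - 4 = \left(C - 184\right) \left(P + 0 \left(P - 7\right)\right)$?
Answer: $\frac{48}{9505} \approx 0.00505$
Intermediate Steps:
$Q{\left(c \right)} = - \frac{c \left(-2 + c\right)}{6}$ ($Q{\left(c \right)} = - \frac{\left(c - 2\right) c}{6} = - \frac{\left(-2 + c\right) c}{6} = - \frac{c \left(-2 + c\right)}{6}$)
$Y = - \frac{97}{72}$ ($Y = \frac{-116 + \frac{1}{6} \cdot 10 \left(2 - 10\right)}{86 + 10} = \frac{-116 + \frac{1}{6} \cdot 10 \left(2 - 10\right)}{96} = \left(-116 + \frac{1}{6} \cdot 10 \left(-8\right)\right) \frac{1}{96} = \left(-116 - \frac{40}{3}\right) \frac{1}{96} = \left(- \frac{388}{3}\right) \frac{1}{96} = - \frac{97}{72} \approx -1.3472$)
$r{\left(C,P \right)} = 2 + \frac{P \left(-184 + C\right)}{2}$ ($r{\left(C,P \right)} = 2 + \frac{\left(C - 184\right) \left(P + 0 \left(P - 7\right)\right)}{2} = 2 + \frac{\left(-184 + C\right) \left(P + 0 \left(-7 + P\right)\right)}{2} = 2 + \frac{\left(-184 + C\right) \left(P + 0\right)}{2} = 2 + \frac{\left(-184 + C\right) P}{2} = 2 + \frac{P \left(-184 + C\right)}{2}$)
$\frac{1}{r{\left(-107,Y \right)}} = \frac{1}{2 - - \frac{2231}{18} + \frac{1}{2} \left(-107\right) \left(- \frac{97}{72}\right)} = \frac{1}{2 + \frac{2231}{18} + \frac{10379}{144}} = \frac{1}{\frac{9505}{48}} = \frac{48}{9505}$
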